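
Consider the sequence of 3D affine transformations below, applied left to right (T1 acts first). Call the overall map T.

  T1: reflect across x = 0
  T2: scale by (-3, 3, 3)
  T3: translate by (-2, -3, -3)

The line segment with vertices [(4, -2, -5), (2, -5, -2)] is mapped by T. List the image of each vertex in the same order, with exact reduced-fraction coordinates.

T1 reflect across x = 0: (4, -2, -5) → (-4, -2, -5); (2, -5, -2) → (-2, -5, -2)
T2 scale by (-3, 3, 3): (-4, -2, -5) → (12, -6, -15); (-2, -5, -2) → (6, -15, -6)
T3 translate by (-2, -3, -3): (12, -6, -15) → (10, -9, -18); (6, -15, -6) → (4, -18, -9)

image vertices: (10, -9, -18), (4, -18, -9)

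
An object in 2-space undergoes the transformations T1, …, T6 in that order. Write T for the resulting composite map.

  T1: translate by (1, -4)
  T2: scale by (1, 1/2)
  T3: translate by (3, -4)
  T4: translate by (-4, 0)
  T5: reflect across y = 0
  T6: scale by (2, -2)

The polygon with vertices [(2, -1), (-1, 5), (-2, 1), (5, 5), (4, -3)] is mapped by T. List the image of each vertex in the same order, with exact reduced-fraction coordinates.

T1 translate by (1, -4): (2, -1) → (3, -5); (-1, 5) → (0, 1); (-2, 1) → (-1, -3); (5, 5) → (6, 1); (4, -3) → (5, -7)
T2 scale by (1, 1/2): (3, -5) → (3, -5/2); (0, 1) → (0, 1/2); (-1, -3) → (-1, -3/2); (6, 1) → (6, 1/2); (5, -7) → (5, -7/2)
T3 translate by (3, -4): (3, -5/2) → (6, -13/2); (0, 1/2) → (3, -7/2); (-1, -3/2) → (2, -11/2); (6, 1/2) → (9, -7/2); (5, -7/2) → (8, -15/2)
T4 translate by (-4, 0): (6, -13/2) → (2, -13/2); (3, -7/2) → (-1, -7/2); (2, -11/2) → (-2, -11/2); (9, -7/2) → (5, -7/2); (8, -15/2) → (4, -15/2)
T5 reflect across y = 0: (2, -13/2) → (2, 13/2); (-1, -7/2) → (-1, 7/2); (-2, -11/2) → (-2, 11/2); (5, -7/2) → (5, 7/2); (4, -15/2) → (4, 15/2)
T6 scale by (2, -2): (2, 13/2) → (4, -13); (-1, 7/2) → (-2, -7); (-2, 11/2) → (-4, -11); (5, 7/2) → (10, -7); (4, 15/2) → (8, -15)

image vertices: (4, -13), (-2, -7), (-4, -11), (10, -7), (8, -15)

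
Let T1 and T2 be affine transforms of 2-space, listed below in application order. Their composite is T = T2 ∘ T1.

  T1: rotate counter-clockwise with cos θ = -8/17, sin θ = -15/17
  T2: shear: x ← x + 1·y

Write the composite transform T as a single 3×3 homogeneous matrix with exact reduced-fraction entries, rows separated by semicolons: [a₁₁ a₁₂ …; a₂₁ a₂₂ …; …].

T = [-23/17 7/17 0; -15/17 -8/17 0; 0 0 1]

T1 = [-8/17 15/17 0; -15/17 -8/17 0; 0 0 1]
T2·T1 = [-23/17 7/17 0; -15/17 -8/17 0; 0 0 1]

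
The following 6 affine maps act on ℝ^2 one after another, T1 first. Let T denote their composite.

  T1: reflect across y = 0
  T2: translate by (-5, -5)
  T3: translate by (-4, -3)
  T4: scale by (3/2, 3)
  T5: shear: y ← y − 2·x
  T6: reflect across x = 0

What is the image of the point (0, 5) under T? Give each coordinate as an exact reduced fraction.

T1 reflect across y = 0: (0, 5) → (0, -5)
T2 translate by (-5, -5): (0, -5) → (-5, -10)
T3 translate by (-4, -3): (-5, -10) → (-9, -13)
T4 scale by (3/2, 3): (-9, -13) → (-27/2, -39)
T5 shear: y ← y − 2·x: (-27/2, -39) → (-27/2, -12)
T6 reflect across x = 0: (-27/2, -12) → (27/2, -12)

T(p) = (27/2, -12)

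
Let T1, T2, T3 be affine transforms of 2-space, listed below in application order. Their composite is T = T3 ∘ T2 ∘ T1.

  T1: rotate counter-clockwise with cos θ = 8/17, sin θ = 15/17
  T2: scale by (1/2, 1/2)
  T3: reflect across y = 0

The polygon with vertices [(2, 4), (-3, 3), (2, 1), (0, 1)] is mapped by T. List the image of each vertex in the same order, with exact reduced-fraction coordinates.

image vertices: (-22/17, -31/17), (-69/34, 21/34), (1/34, -19/17), (-15/34, -4/17)

T1 rotate counter-clockwise with cos θ = 8/17, sin θ = 15/17: (2, 4) → (-44/17, 62/17); (-3, 3) → (-69/17, -21/17); (2, 1) → (1/17, 38/17); (0, 1) → (-15/17, 8/17)
T2 scale by (1/2, 1/2): (-44/17, 62/17) → (-22/17, 31/17); (-69/17, -21/17) → (-69/34, -21/34); (1/17, 38/17) → (1/34, 19/17); (-15/17, 8/17) → (-15/34, 4/17)
T3 reflect across y = 0: (-22/17, 31/17) → (-22/17, -31/17); (-69/34, -21/34) → (-69/34, 21/34); (1/34, 19/17) → (1/34, -19/17); (-15/34, 4/17) → (-15/34, -4/17)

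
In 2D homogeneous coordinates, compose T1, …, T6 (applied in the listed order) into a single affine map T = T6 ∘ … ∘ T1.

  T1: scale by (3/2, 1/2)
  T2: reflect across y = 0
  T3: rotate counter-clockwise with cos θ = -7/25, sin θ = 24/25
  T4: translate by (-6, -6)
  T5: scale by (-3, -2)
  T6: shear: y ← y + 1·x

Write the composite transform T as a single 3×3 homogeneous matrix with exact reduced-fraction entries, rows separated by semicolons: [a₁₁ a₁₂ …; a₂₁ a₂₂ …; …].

T1 = [3/2 0 0; 0 1/2 0; 0 0 1]
T2·T1 = [3/2 0 0; 0 -1/2 0; 0 0 1]
T3·…·T1 = [-21/50 12/25 0; 36/25 7/50 0; 0 0 1]
T4·…·T1 = [-21/50 12/25 -6; 36/25 7/50 -6; 0 0 1]
T5·…·T1 = [63/50 -36/25 18; -72/25 -7/25 12; 0 0 1]
T6·…·T1 = [63/50 -36/25 18; -81/50 -43/25 30; 0 0 1]

T = [63/50 -36/25 18; -81/50 -43/25 30; 0 0 1]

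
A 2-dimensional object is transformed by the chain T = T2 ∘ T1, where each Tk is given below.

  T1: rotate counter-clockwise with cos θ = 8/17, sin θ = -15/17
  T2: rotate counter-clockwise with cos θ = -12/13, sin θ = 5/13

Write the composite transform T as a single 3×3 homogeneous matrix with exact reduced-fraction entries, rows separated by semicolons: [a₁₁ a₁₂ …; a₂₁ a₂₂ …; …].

T = [-21/221 -220/221 0; 220/221 -21/221 0; 0 0 1]

T1 = [8/17 15/17 0; -15/17 8/17 0; 0 0 1]
T2·T1 = [-21/221 -220/221 0; 220/221 -21/221 0; 0 0 1]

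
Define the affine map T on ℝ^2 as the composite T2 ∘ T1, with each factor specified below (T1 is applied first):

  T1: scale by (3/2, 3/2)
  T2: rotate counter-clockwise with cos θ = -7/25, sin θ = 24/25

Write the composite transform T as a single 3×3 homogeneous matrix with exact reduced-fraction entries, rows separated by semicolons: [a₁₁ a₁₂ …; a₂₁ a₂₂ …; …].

T = [-21/50 -36/25 0; 36/25 -21/50 0; 0 0 1]

T1 = [3/2 0 0; 0 3/2 0; 0 0 1]
T2·T1 = [-21/50 -36/25 0; 36/25 -21/50 0; 0 0 1]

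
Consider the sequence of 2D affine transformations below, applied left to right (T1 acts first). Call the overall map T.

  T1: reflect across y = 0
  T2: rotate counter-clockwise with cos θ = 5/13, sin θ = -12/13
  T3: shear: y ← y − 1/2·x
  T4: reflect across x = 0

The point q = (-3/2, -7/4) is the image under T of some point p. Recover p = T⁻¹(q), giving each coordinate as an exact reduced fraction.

T1 = [1 0 0; 0 -1 0; 0 0 1]
T2·T1 = [5/13 -12/13 0; -12/13 -5/13 0; 0 0 1]
T3·…·T1 = [5/13 -12/13 0; -29/26 1/13 0; 0 0 1]
T4·…·T1 = [-5/13 12/13 0; -29/26 1/13 0; 0 0 1]
det M = 1; M⁻¹ = [1/13 -12/13 0; 29/26 -5/13 0; 0 0 1]
M⁻¹ · (-3/2, -7/4)ᵀ = (3/2, -1)ᵀ

p = (3/2, -1)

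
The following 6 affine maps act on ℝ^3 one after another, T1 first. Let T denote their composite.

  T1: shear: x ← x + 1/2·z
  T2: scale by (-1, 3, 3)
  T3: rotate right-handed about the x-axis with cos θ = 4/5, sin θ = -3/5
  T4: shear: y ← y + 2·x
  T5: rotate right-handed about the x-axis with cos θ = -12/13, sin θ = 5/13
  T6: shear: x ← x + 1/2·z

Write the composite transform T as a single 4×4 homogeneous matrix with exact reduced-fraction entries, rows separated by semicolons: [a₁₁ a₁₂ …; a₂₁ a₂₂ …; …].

T = [-18/13 84/65 -189/130 0; 24/13 -99/65 -108/65 0; -10/13 168/65 -124/65 0; 0 0 0 1]

T1 = [1 0 1/2 0; 0 1 0 0; 0 0 1 0; 0 0 0 1]
T2·T1 = [-1 0 -1/2 0; 0 3 0 0; 0 0 3 0; 0 0 0 1]
T3·…·T1 = [-1 0 -1/2 0; 0 12/5 9/5 0; 0 -9/5 12/5 0; 0 0 0 1]
T4·…·T1 = [-1 0 -1/2 0; -2 12/5 4/5 0; 0 -9/5 12/5 0; 0 0 0 1]
T5·…·T1 = [-1 0 -1/2 0; 24/13 -99/65 -108/65 0; -10/13 168/65 -124/65 0; 0 0 0 1]
T6·…·T1 = [-18/13 84/65 -189/130 0; 24/13 -99/65 -108/65 0; -10/13 168/65 -124/65 0; 0 0 0 1]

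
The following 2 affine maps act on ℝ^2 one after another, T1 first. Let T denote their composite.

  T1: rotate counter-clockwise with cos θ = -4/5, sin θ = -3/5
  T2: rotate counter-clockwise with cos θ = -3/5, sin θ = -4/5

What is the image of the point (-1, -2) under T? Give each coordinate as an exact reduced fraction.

T(p) = (2, -1)

T1 rotate counter-clockwise with cos θ = -4/5, sin θ = -3/5: (-1, -2) → (-2/5, 11/5)
T2 rotate counter-clockwise with cos θ = -3/5, sin θ = -4/5: (-2/5, 11/5) → (2, -1)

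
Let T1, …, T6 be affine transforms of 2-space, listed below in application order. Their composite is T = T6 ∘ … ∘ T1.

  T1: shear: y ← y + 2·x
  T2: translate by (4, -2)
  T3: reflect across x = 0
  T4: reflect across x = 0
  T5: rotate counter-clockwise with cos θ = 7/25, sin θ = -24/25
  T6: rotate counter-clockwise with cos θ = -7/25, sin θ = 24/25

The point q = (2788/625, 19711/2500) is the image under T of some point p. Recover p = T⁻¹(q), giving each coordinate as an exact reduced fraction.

p = (4, -7/4)

T1 = [1 0 0; 2 1 0; 0 0 1]
T2·T1 = [1 0 4; 2 1 -2; 0 0 1]
T3·…·T1 = [-1 0 -4; 2 1 -2; 0 0 1]
T4·…·T1 = [1 0 4; 2 1 -2; 0 0 1]
T5·…·T1 = [11/5 24/25 -4/5; -2/5 7/25 -22/5; 0 0 1]
T6·…·T1 = [-29/125 -336/625 556/125; 278/125 527/625 58/125; 0 0 1]
det M = 1; M⁻¹ = [527/625 336/625 -4; -278/125 -29/125 10; 0 0 1]
M⁻¹ · (2788/625, 19711/2500)ᵀ = (4, -7/4)ᵀ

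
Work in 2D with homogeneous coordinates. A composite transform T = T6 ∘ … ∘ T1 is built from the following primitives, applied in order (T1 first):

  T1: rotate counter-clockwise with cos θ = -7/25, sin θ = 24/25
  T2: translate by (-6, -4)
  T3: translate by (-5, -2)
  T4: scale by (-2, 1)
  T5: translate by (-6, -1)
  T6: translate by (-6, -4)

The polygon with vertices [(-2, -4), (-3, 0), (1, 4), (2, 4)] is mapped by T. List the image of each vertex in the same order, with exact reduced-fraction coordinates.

T1 rotate counter-clockwise with cos θ = -7/25, sin θ = 24/25: (-2, -4) → (22/5, -4/5); (-3, 0) → (21/25, -72/25); (1, 4) → (-103/25, -4/25); (2, 4) → (-22/5, 4/5)
T2 translate by (-6, -4): (22/5, -4/5) → (-8/5, -24/5); (21/25, -72/25) → (-129/25, -172/25); (-103/25, -4/25) → (-253/25, -104/25); (-22/5, 4/5) → (-52/5, -16/5)
T3 translate by (-5, -2): (-8/5, -24/5) → (-33/5, -34/5); (-129/25, -172/25) → (-254/25, -222/25); (-253/25, -104/25) → (-378/25, -154/25); (-52/5, -16/5) → (-77/5, -26/5)
T4 scale by (-2, 1): (-33/5, -34/5) → (66/5, -34/5); (-254/25, -222/25) → (508/25, -222/25); (-378/25, -154/25) → (756/25, -154/25); (-77/5, -26/5) → (154/5, -26/5)
T5 translate by (-6, -1): (66/5, -34/5) → (36/5, -39/5); (508/25, -222/25) → (358/25, -247/25); (756/25, -154/25) → (606/25, -179/25); (154/5, -26/5) → (124/5, -31/5)
T6 translate by (-6, -4): (36/5, -39/5) → (6/5, -59/5); (358/25, -247/25) → (208/25, -347/25); (606/25, -179/25) → (456/25, -279/25); (124/5, -31/5) → (94/5, -51/5)

image vertices: (6/5, -59/5), (208/25, -347/25), (456/25, -279/25), (94/5, -51/5)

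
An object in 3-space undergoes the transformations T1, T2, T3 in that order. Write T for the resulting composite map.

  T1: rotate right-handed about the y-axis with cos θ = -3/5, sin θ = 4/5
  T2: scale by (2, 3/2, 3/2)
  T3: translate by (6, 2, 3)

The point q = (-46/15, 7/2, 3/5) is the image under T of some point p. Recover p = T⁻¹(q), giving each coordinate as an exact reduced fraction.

p = (4, 1, -8/3)

T1 = [-3/5 0 4/5 0; 0 1 0 0; -4/5 0 -3/5 0; 0 0 0 1]
T2·T1 = [-6/5 0 8/5 0; 0 3/2 0 0; -6/5 0 -9/10 0; 0 0 0 1]
T3·…·T1 = [-6/5 0 8/5 6; 0 3/2 0 2; -6/5 0 -9/10 3; 0 0 0 1]
det M = 9/2; M⁻¹ = [-3/10 0 -8/15 17/5; 0 2/3 0 -4/3; 2/5 0 -2/5 -6/5; 0 0 0 1]
M⁻¹ · (-46/15, 7/2, 3/5)ᵀ = (4, 1, -8/3)ᵀ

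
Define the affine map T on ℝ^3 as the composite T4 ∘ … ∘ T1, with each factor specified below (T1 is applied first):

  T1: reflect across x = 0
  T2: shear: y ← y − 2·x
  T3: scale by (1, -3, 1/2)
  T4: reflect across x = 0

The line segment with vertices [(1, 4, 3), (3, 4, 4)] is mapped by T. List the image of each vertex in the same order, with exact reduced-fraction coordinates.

T1 reflect across x = 0: (1, 4, 3) → (-1, 4, 3); (3, 4, 4) → (-3, 4, 4)
T2 shear: y ← y − 2·x: (-1, 4, 3) → (-1, 6, 3); (-3, 4, 4) → (-3, 10, 4)
T3 scale by (1, -3, 1/2): (-1, 6, 3) → (-1, -18, 3/2); (-3, 10, 4) → (-3, -30, 2)
T4 reflect across x = 0: (-1, -18, 3/2) → (1, -18, 3/2); (-3, -30, 2) → (3, -30, 2)

image vertices: (1, -18, 3/2), (3, -30, 2)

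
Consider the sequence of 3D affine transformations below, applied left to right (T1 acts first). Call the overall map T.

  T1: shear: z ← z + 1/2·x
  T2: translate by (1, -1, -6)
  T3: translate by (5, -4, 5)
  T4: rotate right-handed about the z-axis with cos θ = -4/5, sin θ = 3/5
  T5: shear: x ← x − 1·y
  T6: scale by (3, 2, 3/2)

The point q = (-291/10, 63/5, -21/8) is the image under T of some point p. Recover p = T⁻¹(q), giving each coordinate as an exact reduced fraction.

p = (1/2, 2, -1)

T1 = [1 0 0 0; 0 1 0 0; 1/2 0 1 0; 0 0 0 1]
T2·T1 = [1 0 0 1; 0 1 0 -1; 1/2 0 1 -6; 0 0 0 1]
T3·…·T1 = [1 0 0 6; 0 1 0 -5; 1/2 0 1 -1; 0 0 0 1]
T4·…·T1 = [-4/5 -3/5 0 -9/5; 3/5 -4/5 0 38/5; 1/2 0 1 -1; 0 0 0 1]
T5·…·T1 = [-7/5 1/5 0 -47/5; 3/5 -4/5 0 38/5; 1/2 0 1 -1; 0 0 0 1]
T6·…·T1 = [-21/5 3/5 0 -141/5; 6/5 -8/5 0 76/5; 3/4 0 3/2 -3/2; 0 0 0 1]
det M = 9; M⁻¹ = [-4/15 -1/10 0 -6; -1/5 -7/10 0 5; 2/15 1/20 2/3 4; 0 0 0 1]
M⁻¹ · (-291/10, 63/5, -21/8)ᵀ = (1/2, 2, -1)ᵀ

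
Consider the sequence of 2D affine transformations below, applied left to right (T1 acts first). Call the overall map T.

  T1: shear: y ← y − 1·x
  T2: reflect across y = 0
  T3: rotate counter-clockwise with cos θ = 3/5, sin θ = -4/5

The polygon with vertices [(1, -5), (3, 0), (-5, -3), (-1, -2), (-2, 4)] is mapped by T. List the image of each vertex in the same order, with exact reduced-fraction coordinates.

T1 shear: y ← y − 1·x: (1, -5) → (1, -6); (3, 0) → (3, -3); (-5, -3) → (-5, 2); (-1, -2) → (-1, -1); (-2, 4) → (-2, 6)
T2 reflect across y = 0: (1, -6) → (1, 6); (3, -3) → (3, 3); (-5, 2) → (-5, -2); (-1, -1) → (-1, 1); (-2, 6) → (-2, -6)
T3 rotate counter-clockwise with cos θ = 3/5, sin θ = -4/5: (1, 6) → (27/5, 14/5); (3, 3) → (21/5, -3/5); (-5, -2) → (-23/5, 14/5); (-1, 1) → (1/5, 7/5); (-2, -6) → (-6, -2)

image vertices: (27/5, 14/5), (21/5, -3/5), (-23/5, 14/5), (1/5, 7/5), (-6, -2)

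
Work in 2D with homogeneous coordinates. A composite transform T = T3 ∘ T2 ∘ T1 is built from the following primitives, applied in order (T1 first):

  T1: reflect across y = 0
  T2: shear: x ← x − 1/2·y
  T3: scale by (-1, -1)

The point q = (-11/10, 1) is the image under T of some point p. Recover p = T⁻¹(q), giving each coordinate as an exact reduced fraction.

p = (3/5, 1)

T1 = [1 0 0; 0 -1 0; 0 0 1]
T2·T1 = [1 1/2 0; 0 -1 0; 0 0 1]
T3·…·T1 = [-1 -1/2 0; 0 1 0; 0 0 1]
det M = -1; M⁻¹ = [-1 -1/2 0; 0 1 0; 0 0 1]
M⁻¹ · (-11/10, 1)ᵀ = (3/5, 1)ᵀ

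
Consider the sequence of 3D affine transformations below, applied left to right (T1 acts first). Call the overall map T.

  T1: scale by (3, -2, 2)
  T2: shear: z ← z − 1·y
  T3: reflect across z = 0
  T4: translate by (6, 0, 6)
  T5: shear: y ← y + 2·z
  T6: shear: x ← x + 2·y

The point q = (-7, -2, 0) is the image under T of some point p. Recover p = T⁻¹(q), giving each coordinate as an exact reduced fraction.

T1 = [3 0 0 0; 0 -2 0 0; 0 0 2 0; 0 0 0 1]
T2·T1 = [3 0 0 0; 0 -2 0 0; 0 2 2 0; 0 0 0 1]
T3·…·T1 = [3 0 0 0; 0 -2 0 0; 0 -2 -2 0; 0 0 0 1]
T4·…·T1 = [3 0 0 6; 0 -2 0 0; 0 -2 -2 6; 0 0 0 1]
T5·…·T1 = [3 0 0 6; 0 -6 -4 12; 0 -2 -2 6; 0 0 0 1]
T6·…·T1 = [3 -12 -8 30; 0 -6 -4 12; 0 -2 -2 6; 0 0 0 1]
det M = 12; M⁻¹ = [1/3 -2/3 0 -2; 0 -1/2 1 0; 0 1/2 -3/2 3; 0 0 0 1]
M⁻¹ · (-7, -2, 0)ᵀ = (-3, 1, 2)ᵀ

p = (-3, 1, 2)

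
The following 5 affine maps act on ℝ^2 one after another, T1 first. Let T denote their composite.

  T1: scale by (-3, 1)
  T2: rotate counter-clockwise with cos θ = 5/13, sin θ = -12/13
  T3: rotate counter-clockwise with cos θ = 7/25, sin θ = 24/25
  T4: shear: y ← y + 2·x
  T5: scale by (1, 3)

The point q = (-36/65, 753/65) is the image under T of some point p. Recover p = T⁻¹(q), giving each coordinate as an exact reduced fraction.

T1 = [-3 0 0; 0 1 0; 0 0 1]
T2·T1 = [-15/13 12/13 0; 36/13 5/13 0; 0 0 1]
T3·…·T1 = [-969/325 -36/325 0; -108/325 323/325 0; 0 0 1]
T4·…·T1 = [-969/325 -36/325 0; -2046/325 251/325 0; 0 0 1]
T5·…·T1 = [-969/325 -36/325 0; -6138/325 753/325 0; 0 0 1]
det M = -9; M⁻¹ = [-251/975 -4/325 0; -682/325 323/975 0; 0 0 1]
M⁻¹ · (-36/65, 753/65)ᵀ = (0, 5)ᵀ

p = (0, 5)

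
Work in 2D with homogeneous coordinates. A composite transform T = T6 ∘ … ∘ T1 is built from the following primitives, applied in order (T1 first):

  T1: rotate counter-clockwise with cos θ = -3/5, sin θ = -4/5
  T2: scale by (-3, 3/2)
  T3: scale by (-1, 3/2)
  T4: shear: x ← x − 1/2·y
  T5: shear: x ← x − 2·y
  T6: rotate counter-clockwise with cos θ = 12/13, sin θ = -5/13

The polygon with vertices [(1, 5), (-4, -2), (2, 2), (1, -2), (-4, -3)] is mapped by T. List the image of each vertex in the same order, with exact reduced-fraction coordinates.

image vertices: (6723/260, -10419/520), (-2187/130, 4611/260), (1719/130, -3207/260), (-1017/130, 1101/260), (-1125/52, 2205/104)

T1 rotate counter-clockwise with cos θ = -3/5, sin θ = -4/5: (1, 5) → (17/5, -19/5); (-4, -2) → (4/5, 22/5); (2, 2) → (2/5, -14/5); (1, -2) → (-11/5, 2/5); (-4, -3) → (0, 5)
T2 scale by (-3, 3/2): (17/5, -19/5) → (-51/5, -57/10); (4/5, 22/5) → (-12/5, 33/5); (2/5, -14/5) → (-6/5, -21/5); (-11/5, 2/5) → (33/5, 3/5); (0, 5) → (0, 15/2)
T3 scale by (-1, 3/2): (-51/5, -57/10) → (51/5, -171/20); (-12/5, 33/5) → (12/5, 99/10); (-6/5, -21/5) → (6/5, -63/10); (33/5, 3/5) → (-33/5, 9/10); (0, 15/2) → (0, 45/4)
T4 shear: x ← x − 1/2·y: (51/5, -171/20) → (579/40, -171/20); (12/5, 99/10) → (-51/20, 99/10); (6/5, -63/10) → (87/20, -63/10); (-33/5, 9/10) → (-141/20, 9/10); (0, 45/4) → (-45/8, 45/4)
T5 shear: x ← x − 2·y: (579/40, -171/20) → (1263/40, -171/20); (-51/20, 99/10) → (-447/20, 99/10); (87/20, -63/10) → (339/20, -63/10); (-141/20, 9/10) → (-177/20, 9/10); (-45/8, 45/4) → (-225/8, 45/4)
T6 rotate counter-clockwise with cos θ = 12/13, sin θ = -5/13: (1263/40, -171/20) → (6723/260, -10419/520); (-447/20, 99/10) → (-2187/130, 4611/260); (339/20, -63/10) → (1719/130, -3207/260); (-177/20, 9/10) → (-1017/130, 1101/260); (-225/8, 45/4) → (-1125/52, 2205/104)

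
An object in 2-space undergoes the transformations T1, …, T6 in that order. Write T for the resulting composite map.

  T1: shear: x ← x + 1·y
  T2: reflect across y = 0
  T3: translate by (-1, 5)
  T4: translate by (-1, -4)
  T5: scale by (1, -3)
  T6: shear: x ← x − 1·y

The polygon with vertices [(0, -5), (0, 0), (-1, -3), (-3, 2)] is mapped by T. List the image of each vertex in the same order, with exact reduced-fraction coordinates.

T1 shear: x ← x + 1·y: (0, -5) → (-5, -5); (0, 0) → (0, 0); (-1, -3) → (-4, -3); (-3, 2) → (-1, 2)
T2 reflect across y = 0: (-5, -5) → (-5, 5); (0, 0) → (0, 0); (-4, -3) → (-4, 3); (-1, 2) → (-1, -2)
T3 translate by (-1, 5): (-5, 5) → (-6, 10); (0, 0) → (-1, 5); (-4, 3) → (-5, 8); (-1, -2) → (-2, 3)
T4 translate by (-1, -4): (-6, 10) → (-7, 6); (-1, 5) → (-2, 1); (-5, 8) → (-6, 4); (-2, 3) → (-3, -1)
T5 scale by (1, -3): (-7, 6) → (-7, -18); (-2, 1) → (-2, -3); (-6, 4) → (-6, -12); (-3, -1) → (-3, 3)
T6 shear: x ← x − 1·y: (-7, -18) → (11, -18); (-2, -3) → (1, -3); (-6, -12) → (6, -12); (-3, 3) → (-6, 3)

image vertices: (11, -18), (1, -3), (6, -12), (-6, 3)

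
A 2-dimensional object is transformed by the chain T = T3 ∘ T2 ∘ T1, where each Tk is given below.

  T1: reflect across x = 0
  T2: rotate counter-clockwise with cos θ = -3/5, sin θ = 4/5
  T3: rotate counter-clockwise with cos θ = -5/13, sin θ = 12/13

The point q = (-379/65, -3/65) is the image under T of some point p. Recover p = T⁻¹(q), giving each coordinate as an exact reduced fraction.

p = (-3, -5)

T1 = [-1 0 0; 0 1 0; 0 0 1]
T2·T1 = [3/5 -4/5 0; -4/5 -3/5 0; 0 0 1]
T3·…·T1 = [33/65 56/65 0; 56/65 -33/65 0; 0 0 1]
det M = -1; M⁻¹ = [33/65 56/65 0; 56/65 -33/65 0; 0 0 1]
M⁻¹ · (-379/65, -3/65)ᵀ = (-3, -5)ᵀ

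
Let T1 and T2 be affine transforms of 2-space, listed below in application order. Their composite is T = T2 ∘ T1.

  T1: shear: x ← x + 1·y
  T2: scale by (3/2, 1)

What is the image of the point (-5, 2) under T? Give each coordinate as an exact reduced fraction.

T(p) = (-9/2, 2)

T1 shear: x ← x + 1·y: (-5, 2) → (-3, 2)
T2 scale by (3/2, 1): (-3, 2) → (-9/2, 2)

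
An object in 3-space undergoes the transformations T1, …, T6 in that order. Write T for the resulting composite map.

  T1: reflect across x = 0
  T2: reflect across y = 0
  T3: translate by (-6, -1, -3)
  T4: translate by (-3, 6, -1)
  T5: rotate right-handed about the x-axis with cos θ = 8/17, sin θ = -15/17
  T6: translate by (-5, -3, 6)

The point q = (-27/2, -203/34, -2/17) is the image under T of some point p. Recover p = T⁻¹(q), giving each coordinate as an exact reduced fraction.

T1 = [-1 0 0 0; 0 1 0 0; 0 0 1 0; 0 0 0 1]
T2·T1 = [-1 0 0 0; 0 -1 0 0; 0 0 1 0; 0 0 0 1]
T3·…·T1 = [-1 0 0 -6; 0 -1 0 -1; 0 0 1 -3; 0 0 0 1]
T4·…·T1 = [-1 0 0 -9; 0 -1 0 5; 0 0 1 -4; 0 0 0 1]
T5·…·T1 = [-1 0 0 -9; 0 -8/17 15/17 -20/17; 0 15/17 8/17 -107/17; 0 0 0 1]
T6·…·T1 = [-1 0 0 -14; 0 -8/17 15/17 -71/17; 0 15/17 8/17 -5/17; 0 0 0 1]
det M = 1; M⁻¹ = [-1 0 0 -14; 0 -8/17 15/17 -29/17; 0 15/17 8/17 65/17; 0 0 0 1]
M⁻¹ · (-27/2, -203/34, -2/17)ᵀ = (-1/2, 1, -3/2)ᵀ

p = (-1/2, 1, -3/2)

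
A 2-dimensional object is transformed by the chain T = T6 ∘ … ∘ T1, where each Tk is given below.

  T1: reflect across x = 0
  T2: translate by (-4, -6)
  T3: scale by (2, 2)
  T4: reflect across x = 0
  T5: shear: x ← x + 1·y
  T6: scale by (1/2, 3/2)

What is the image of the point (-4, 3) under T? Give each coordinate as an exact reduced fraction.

T1 reflect across x = 0: (-4, 3) → (4, 3)
T2 translate by (-4, -6): (4, 3) → (0, -3)
T3 scale by (2, 2): (0, -3) → (0, -6)
T4 reflect across x = 0: (0, -6) → (0, -6)
T5 shear: x ← x + 1·y: (0, -6) → (-6, -6)
T6 scale by (1/2, 3/2): (-6, -6) → (-3, -9)

T(p) = (-3, -9)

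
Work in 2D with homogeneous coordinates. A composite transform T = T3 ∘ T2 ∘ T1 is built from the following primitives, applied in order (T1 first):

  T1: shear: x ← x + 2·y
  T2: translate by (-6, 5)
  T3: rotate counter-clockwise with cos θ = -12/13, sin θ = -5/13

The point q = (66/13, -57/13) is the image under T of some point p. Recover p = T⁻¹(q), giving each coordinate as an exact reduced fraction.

p = (1, 1)

T1 = [1 2 0; 0 1 0; 0 0 1]
T2·T1 = [1 2 -6; 0 1 5; 0 0 1]
T3·…·T1 = [-12/13 -19/13 97/13; -5/13 -22/13 -30/13; 0 0 1]
det M = 1; M⁻¹ = [-22/13 19/13 16; 5/13 -12/13 -5; 0 0 1]
M⁻¹ · (66/13, -57/13)ᵀ = (1, 1)ᵀ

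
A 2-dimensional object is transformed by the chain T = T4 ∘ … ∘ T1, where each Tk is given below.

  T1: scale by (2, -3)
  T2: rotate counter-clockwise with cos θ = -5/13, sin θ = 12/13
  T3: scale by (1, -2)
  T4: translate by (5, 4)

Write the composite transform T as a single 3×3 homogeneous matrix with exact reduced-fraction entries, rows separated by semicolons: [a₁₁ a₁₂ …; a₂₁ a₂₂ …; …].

T1 = [2 0 0; 0 -3 0; 0 0 1]
T2·T1 = [-10/13 36/13 0; 24/13 15/13 0; 0 0 1]
T3·…·T1 = [-10/13 36/13 0; -48/13 -30/13 0; 0 0 1]
T4·…·T1 = [-10/13 36/13 5; -48/13 -30/13 4; 0 0 1]

T = [-10/13 36/13 5; -48/13 -30/13 4; 0 0 1]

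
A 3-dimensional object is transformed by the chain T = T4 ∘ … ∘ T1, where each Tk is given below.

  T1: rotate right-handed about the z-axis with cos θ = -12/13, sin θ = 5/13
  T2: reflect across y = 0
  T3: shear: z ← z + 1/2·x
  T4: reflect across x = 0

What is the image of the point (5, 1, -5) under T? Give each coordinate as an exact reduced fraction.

T1 rotate right-handed about the z-axis with cos θ = -12/13, sin θ = 5/13: (5, 1, -5) → (-5, 1, -5)
T2 reflect across y = 0: (-5, 1, -5) → (-5, -1, -5)
T3 shear: z ← z + 1/2·x: (-5, -1, -5) → (-5, -1, -15/2)
T4 reflect across x = 0: (-5, -1, -15/2) → (5, -1, -15/2)

T(p) = (5, -1, -15/2)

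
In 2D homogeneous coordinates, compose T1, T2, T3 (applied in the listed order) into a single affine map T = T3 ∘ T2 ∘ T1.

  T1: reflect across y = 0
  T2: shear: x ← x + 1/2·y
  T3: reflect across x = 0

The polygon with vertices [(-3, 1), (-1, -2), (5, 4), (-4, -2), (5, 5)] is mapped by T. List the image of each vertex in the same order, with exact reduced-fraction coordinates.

T1 reflect across y = 0: (-3, 1) → (-3, -1); (-1, -2) → (-1, 2); (5, 4) → (5, -4); (-4, -2) → (-4, 2); (5, 5) → (5, -5)
T2 shear: x ← x + 1/2·y: (-3, -1) → (-7/2, -1); (-1, 2) → (0, 2); (5, -4) → (3, -4); (-4, 2) → (-3, 2); (5, -5) → (5/2, -5)
T3 reflect across x = 0: (-7/2, -1) → (7/2, -1); (0, 2) → (0, 2); (3, -4) → (-3, -4); (-3, 2) → (3, 2); (5/2, -5) → (-5/2, -5)

image vertices: (7/2, -1), (0, 2), (-3, -4), (3, 2), (-5/2, -5)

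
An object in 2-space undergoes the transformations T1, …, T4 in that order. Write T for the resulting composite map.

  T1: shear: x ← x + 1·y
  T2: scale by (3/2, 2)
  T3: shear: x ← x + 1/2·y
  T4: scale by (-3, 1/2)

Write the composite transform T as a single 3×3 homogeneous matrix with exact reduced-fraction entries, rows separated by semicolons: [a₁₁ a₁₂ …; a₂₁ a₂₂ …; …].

T = [-9/2 -15/2 0; 0 1 0; 0 0 1]

T1 = [1 1 0; 0 1 0; 0 0 1]
T2·T1 = [3/2 3/2 0; 0 2 0; 0 0 1]
T3·…·T1 = [3/2 5/2 0; 0 2 0; 0 0 1]
T4·…·T1 = [-9/2 -15/2 0; 0 1 0; 0 0 1]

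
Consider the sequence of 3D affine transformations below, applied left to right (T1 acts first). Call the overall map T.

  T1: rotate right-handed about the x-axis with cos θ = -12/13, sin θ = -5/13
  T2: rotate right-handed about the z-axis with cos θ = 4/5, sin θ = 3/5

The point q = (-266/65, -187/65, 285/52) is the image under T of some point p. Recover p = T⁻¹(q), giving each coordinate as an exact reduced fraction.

T1 = [1 0 0 0; 0 -12/13 5/13 0; 0 -5/13 -12/13 0; 0 0 0 1]
T2·T1 = [4/5 36/65 -3/13 0; 3/5 -48/65 4/13 0; 0 -5/13 -12/13 0; 0 0 0 1]
det M = 1; M⁻¹ = [4/5 3/5 0 0; 36/65 -48/65 -5/13 0; -3/13 4/13 -12/13 0; 0 0 0 1]
M⁻¹ · (-266/65, -187/65, 285/52)ᵀ = (-5, -9/4, -5)ᵀ

p = (-5, -9/4, -5)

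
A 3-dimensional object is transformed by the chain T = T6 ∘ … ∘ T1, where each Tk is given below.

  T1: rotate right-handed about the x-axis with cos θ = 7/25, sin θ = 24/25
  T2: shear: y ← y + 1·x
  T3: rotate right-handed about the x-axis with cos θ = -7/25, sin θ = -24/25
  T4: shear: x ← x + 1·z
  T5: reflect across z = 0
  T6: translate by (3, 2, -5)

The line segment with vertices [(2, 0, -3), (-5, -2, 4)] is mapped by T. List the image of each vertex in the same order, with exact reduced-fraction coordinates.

T1 rotate right-handed about the x-axis with cos θ = 7/25, sin θ = 24/25: (2, 0, -3) → (2, 72/25, -21/25); (-5, -2, 4) → (-5, -22/5, -4/5)
T2 shear: y ← y + 1·x: (2, 72/25, -21/25) → (2, 122/25, -21/25); (-5, -22/5, -4/5) → (-5, -47/5, -4/5)
T3 rotate right-handed about the x-axis with cos θ = -7/25, sin θ = -24/25: (2, 122/25, -21/25) → (2, -1358/625, -2781/625); (-5, -47/5, -4/5) → (-5, 233/125, 1156/125)
T4 shear: x ← x + 1·z: (2, -1358/625, -2781/625) → (-1531/625, -1358/625, -2781/625); (-5, 233/125, 1156/125) → (531/125, 233/125, 1156/125)
T5 reflect across z = 0: (-1531/625, -1358/625, -2781/625) → (-1531/625, -1358/625, 2781/625); (531/125, 233/125, 1156/125) → (531/125, 233/125, -1156/125)
T6 translate by (3, 2, -5): (-1531/625, -1358/625, 2781/625) → (344/625, -108/625, -344/625); (531/125, 233/125, -1156/125) → (906/125, 483/125, -1781/125)

image vertices: (344/625, -108/625, -344/625), (906/125, 483/125, -1781/125)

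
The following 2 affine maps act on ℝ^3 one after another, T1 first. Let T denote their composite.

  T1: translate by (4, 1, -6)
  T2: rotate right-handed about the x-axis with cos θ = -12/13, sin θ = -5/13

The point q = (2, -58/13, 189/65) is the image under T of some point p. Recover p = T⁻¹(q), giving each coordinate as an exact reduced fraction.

p = (-2, 2, 8/5)

T1 = [1 0 0 4; 0 1 0 1; 0 0 1 -6; 0 0 0 1]
T2·T1 = [1 0 0 4; 0 -12/13 5/13 -42/13; 0 -5/13 -12/13 67/13; 0 0 0 1]
det M = 1; M⁻¹ = [1 0 0 -4; 0 -12/13 -5/13 -1; 0 5/13 -12/13 6; 0 0 0 1]
M⁻¹ · (2, -58/13, 189/65)ᵀ = (-2, 2, 8/5)ᵀ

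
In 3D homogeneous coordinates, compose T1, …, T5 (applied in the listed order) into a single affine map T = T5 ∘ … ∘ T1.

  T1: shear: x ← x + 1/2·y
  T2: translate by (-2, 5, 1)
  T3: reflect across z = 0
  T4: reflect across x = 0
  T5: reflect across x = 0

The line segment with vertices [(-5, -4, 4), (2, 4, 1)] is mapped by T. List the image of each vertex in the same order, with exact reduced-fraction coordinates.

image vertices: (-9, 1, -5), (2, 9, -2)

T1 shear: x ← x + 1/2·y: (-5, -4, 4) → (-7, -4, 4); (2, 4, 1) → (4, 4, 1)
T2 translate by (-2, 5, 1): (-7, -4, 4) → (-9, 1, 5); (4, 4, 1) → (2, 9, 2)
T3 reflect across z = 0: (-9, 1, 5) → (-9, 1, -5); (2, 9, 2) → (2, 9, -2)
T4 reflect across x = 0: (-9, 1, -5) → (9, 1, -5); (2, 9, -2) → (-2, 9, -2)
T5 reflect across x = 0: (9, 1, -5) → (-9, 1, -5); (-2, 9, -2) → (2, 9, -2)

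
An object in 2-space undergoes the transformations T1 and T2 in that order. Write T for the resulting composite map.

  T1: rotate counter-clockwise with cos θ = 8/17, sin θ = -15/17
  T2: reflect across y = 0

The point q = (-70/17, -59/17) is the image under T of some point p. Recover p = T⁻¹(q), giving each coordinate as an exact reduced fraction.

T1 = [8/17 15/17 0; -15/17 8/17 0; 0 0 1]
T2·T1 = [8/17 15/17 0; 15/17 -8/17 0; 0 0 1]
det M = -1; M⁻¹ = [8/17 15/17 0; 15/17 -8/17 0; 0 0 1]
M⁻¹ · (-70/17, -59/17)ᵀ = (-5, -2)ᵀ

p = (-5, -2)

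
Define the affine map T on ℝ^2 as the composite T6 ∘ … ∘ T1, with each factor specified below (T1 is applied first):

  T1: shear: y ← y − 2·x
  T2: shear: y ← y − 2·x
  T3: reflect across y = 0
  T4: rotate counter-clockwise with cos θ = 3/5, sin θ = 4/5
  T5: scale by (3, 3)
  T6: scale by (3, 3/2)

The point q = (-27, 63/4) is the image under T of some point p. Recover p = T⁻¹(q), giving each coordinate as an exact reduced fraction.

T1 = [1 0 0; -2 1 0; 0 0 1]
T2·T1 = [1 0 0; -4 1 0; 0 0 1]
T3·…·T1 = [1 0 0; 4 -1 0; 0 0 1]
T4·…·T1 = [-13/5 4/5 0; 16/5 -3/5 0; 0 0 1]
T5·…·T1 = [-39/5 12/5 0; 48/5 -9/5 0; 0 0 1]
T6·…·T1 = [-117/5 36/5 0; 72/5 -27/10 0; 0 0 1]
det M = -81/2; M⁻¹ = [1/15 8/45 0; 16/45 26/45 0; 0 0 1]
M⁻¹ · (-27, 63/4)ᵀ = (1, -1/2)ᵀ

p = (1, -1/2)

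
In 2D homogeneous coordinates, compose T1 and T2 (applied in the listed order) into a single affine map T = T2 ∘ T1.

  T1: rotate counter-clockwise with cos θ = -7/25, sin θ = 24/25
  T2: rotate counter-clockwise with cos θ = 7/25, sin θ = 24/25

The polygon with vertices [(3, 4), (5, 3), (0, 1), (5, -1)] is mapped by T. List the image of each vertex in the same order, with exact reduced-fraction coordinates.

image vertices: (-3, -4), (-5, -3), (0, -1), (-5, 1)

T1 rotate counter-clockwise with cos θ = -7/25, sin θ = 24/25: (3, 4) → (-117/25, 44/25); (5, 3) → (-107/25, 99/25); (0, 1) → (-24/25, -7/25); (5, -1) → (-11/25, 127/25)
T2 rotate counter-clockwise with cos θ = 7/25, sin θ = 24/25: (-117/25, 44/25) → (-3, -4); (-107/25, 99/25) → (-5, -3); (-24/25, -7/25) → (0, -1); (-11/25, 127/25) → (-5, 1)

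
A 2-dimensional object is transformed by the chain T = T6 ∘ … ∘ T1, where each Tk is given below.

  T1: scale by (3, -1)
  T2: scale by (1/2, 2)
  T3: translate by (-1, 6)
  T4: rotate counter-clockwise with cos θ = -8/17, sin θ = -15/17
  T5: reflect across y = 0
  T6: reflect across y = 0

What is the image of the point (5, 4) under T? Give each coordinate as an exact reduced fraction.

T1 scale by (3, -1): (5, 4) → (15, -4)
T2 scale by (1/2, 2): (15, -4) → (15/2, -8)
T3 translate by (-1, 6): (15/2, -8) → (13/2, -2)
T4 rotate counter-clockwise with cos θ = -8/17, sin θ = -15/17: (13/2, -2) → (-82/17, -163/34)
T5 reflect across y = 0: (-82/17, -163/34) → (-82/17, 163/34)
T6 reflect across y = 0: (-82/17, 163/34) → (-82/17, -163/34)

T(p) = (-82/17, -163/34)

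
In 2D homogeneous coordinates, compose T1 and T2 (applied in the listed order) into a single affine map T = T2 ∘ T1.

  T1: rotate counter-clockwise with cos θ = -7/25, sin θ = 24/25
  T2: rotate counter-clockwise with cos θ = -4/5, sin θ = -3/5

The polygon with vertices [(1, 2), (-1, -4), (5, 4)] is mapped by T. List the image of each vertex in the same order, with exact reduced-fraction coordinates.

T1 rotate counter-clockwise with cos θ = -7/25, sin θ = 24/25: (1, 2) → (-11/5, 2/5); (-1, -4) → (103/25, 4/25); (5, 4) → (-131/25, 92/25)
T2 rotate counter-clockwise with cos θ = -4/5, sin θ = -3/5: (-11/5, 2/5) → (2, 1); (103/25, 4/25) → (-16/5, -13/5); (-131/25, 92/25) → (32/5, 1/5)

image vertices: (2, 1), (-16/5, -13/5), (32/5, 1/5)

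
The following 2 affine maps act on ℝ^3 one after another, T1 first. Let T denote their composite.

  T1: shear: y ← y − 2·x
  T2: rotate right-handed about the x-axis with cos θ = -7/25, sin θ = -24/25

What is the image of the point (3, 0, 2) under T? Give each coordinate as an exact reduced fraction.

T1 shear: y ← y − 2·x: (3, 0, 2) → (3, -6, 2)
T2 rotate right-handed about the x-axis with cos θ = -7/25, sin θ = -24/25: (3, -6, 2) → (3, 18/5, 26/5)

T(p) = (3, 18/5, 26/5)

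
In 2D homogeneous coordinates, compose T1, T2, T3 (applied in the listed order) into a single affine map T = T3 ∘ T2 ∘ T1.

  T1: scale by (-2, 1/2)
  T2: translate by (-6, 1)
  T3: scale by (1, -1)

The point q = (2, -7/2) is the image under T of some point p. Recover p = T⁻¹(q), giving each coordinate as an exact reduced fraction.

T1 = [-2 0 0; 0 1/2 0; 0 0 1]
T2·T1 = [-2 0 -6; 0 1/2 1; 0 0 1]
T3·…·T1 = [-2 0 -6; 0 -1/2 -1; 0 0 1]
det M = 1; M⁻¹ = [-1/2 0 -3; 0 -2 -2; 0 0 1]
M⁻¹ · (2, -7/2)ᵀ = (-4, 5)ᵀ

p = (-4, 5)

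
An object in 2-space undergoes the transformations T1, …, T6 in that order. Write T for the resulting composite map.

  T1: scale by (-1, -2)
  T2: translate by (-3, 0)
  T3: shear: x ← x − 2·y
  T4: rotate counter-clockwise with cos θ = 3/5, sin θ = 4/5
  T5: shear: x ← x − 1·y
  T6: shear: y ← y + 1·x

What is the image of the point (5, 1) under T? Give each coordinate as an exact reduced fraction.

T(p) = (18/5, -4/5)

T1 scale by (-1, -2): (5, 1) → (-5, -2)
T2 translate by (-3, 0): (-5, -2) → (-8, -2)
T3 shear: x ← x − 2·y: (-8, -2) → (-4, -2)
T4 rotate counter-clockwise with cos θ = 3/5, sin θ = 4/5: (-4, -2) → (-4/5, -22/5)
T5 shear: x ← x − 1·y: (-4/5, -22/5) → (18/5, -22/5)
T6 shear: y ← y + 1·x: (18/5, -22/5) → (18/5, -4/5)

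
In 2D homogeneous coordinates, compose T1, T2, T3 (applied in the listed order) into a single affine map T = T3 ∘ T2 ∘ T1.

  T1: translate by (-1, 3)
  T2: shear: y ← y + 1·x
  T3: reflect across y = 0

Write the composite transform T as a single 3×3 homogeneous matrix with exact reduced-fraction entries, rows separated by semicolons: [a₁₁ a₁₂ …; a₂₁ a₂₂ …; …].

T = [1 0 -1; -1 -1 -2; 0 0 1]

T1 = [1 0 -1; 0 1 3; 0 0 1]
T2·T1 = [1 0 -1; 1 1 2; 0 0 1]
T3·…·T1 = [1 0 -1; -1 -1 -2; 0 0 1]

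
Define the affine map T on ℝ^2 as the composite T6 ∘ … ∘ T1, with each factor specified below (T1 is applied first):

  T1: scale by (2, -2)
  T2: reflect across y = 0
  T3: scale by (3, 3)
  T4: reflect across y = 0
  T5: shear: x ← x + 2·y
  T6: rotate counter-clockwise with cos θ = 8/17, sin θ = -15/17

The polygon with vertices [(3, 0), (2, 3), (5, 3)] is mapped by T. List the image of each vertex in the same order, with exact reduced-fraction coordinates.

T1 scale by (2, -2): (3, 0) → (6, 0); (2, 3) → (4, -6); (5, 3) → (10, -6)
T2 reflect across y = 0: (6, 0) → (6, 0); (4, -6) → (4, 6); (10, -6) → (10, 6)
T3 scale by (3, 3): (6, 0) → (18, 0); (4, 6) → (12, 18); (10, 6) → (30, 18)
T4 reflect across y = 0: (18, 0) → (18, 0); (12, 18) → (12, -18); (30, 18) → (30, -18)
T5 shear: x ← x + 2·y: (18, 0) → (18, 0); (12, -18) → (-24, -18); (30, -18) → (-6, -18)
T6 rotate counter-clockwise with cos θ = 8/17, sin θ = -15/17: (18, 0) → (144/17, -270/17); (-24, -18) → (-462/17, 216/17); (-6, -18) → (-318/17, -54/17)

image vertices: (144/17, -270/17), (-462/17, 216/17), (-318/17, -54/17)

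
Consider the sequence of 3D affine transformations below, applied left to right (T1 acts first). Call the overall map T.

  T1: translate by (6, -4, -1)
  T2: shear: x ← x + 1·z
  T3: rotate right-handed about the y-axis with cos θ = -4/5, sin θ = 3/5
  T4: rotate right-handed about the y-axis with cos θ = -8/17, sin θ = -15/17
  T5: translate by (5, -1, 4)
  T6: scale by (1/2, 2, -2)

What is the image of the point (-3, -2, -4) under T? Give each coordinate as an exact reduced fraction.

T1 translate by (6, -4, -1): (-3, -2, -4) → (3, -6, -5)
T2 shear: x ← x + 1·z: (3, -6, -5) → (-2, -6, -5)
T3 rotate right-handed about the y-axis with cos θ = -4/5, sin θ = 3/5: (-2, -6, -5) → (-7/5, -6, 26/5)
T4 rotate right-handed about the y-axis with cos θ = -8/17, sin θ = -15/17: (-7/5, -6, 26/5) → (-334/85, -6, -313/85)
T5 translate by (5, -1, 4): (-334/85, -6, -313/85) → (91/85, -7, 27/85)
T6 scale by (1/2, 2, -2): (91/85, -7, 27/85) → (91/170, -14, -54/85)

T(p) = (91/170, -14, -54/85)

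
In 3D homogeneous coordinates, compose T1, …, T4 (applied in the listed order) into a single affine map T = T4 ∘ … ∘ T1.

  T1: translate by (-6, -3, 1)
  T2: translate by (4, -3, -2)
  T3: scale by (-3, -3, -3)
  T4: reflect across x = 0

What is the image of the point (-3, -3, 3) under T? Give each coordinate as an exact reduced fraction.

T1 translate by (-6, -3, 1): (-3, -3, 3) → (-9, -6, 4)
T2 translate by (4, -3, -2): (-9, -6, 4) → (-5, -9, 2)
T3 scale by (-3, -3, -3): (-5, -9, 2) → (15, 27, -6)
T4 reflect across x = 0: (15, 27, -6) → (-15, 27, -6)

T(p) = (-15, 27, -6)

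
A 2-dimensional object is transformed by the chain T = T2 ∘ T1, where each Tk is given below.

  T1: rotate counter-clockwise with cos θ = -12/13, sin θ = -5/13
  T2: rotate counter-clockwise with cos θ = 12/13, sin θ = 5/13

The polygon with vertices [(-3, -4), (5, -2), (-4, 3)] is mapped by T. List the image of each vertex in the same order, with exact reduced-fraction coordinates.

image vertices: (-123/169, 836/169), (-835/169, -362/169), (836/169, 123/169)

T1 rotate counter-clockwise with cos θ = -12/13, sin θ = -5/13: (-3, -4) → (16/13, 63/13); (5, -2) → (-70/13, -1/13); (-4, 3) → (63/13, -16/13)
T2 rotate counter-clockwise with cos θ = 12/13, sin θ = 5/13: (16/13, 63/13) → (-123/169, 836/169); (-70/13, -1/13) → (-835/169, -362/169); (63/13, -16/13) → (836/169, 123/169)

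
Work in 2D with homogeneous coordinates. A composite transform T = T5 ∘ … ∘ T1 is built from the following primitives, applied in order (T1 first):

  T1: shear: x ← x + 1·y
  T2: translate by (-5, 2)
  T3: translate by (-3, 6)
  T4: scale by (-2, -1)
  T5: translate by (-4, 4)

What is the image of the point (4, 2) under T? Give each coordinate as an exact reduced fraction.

T1 shear: x ← x + 1·y: (4, 2) → (6, 2)
T2 translate by (-5, 2): (6, 2) → (1, 4)
T3 translate by (-3, 6): (1, 4) → (-2, 10)
T4 scale by (-2, -1): (-2, 10) → (4, -10)
T5 translate by (-4, 4): (4, -10) → (0, -6)

T(p) = (0, -6)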